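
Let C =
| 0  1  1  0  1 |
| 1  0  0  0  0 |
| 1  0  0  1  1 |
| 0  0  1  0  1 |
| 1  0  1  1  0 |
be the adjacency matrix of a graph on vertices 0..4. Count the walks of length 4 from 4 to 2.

15

The number of length-4 walks from vertex 4 to vertex 2 is entry (4,2) of C⁴, where C is the adjacency matrix.
C² = [[3, 0, 1, 2, 1], [0, 1, 1, 0, 1], [1, 1, 3, 1, 2], [2, 0, 1, 2, 1], [1, 1, 2, 1, 3]]
C³ = [[2, 3, 6, 2, 6], [3, 0, 1, 2, 1], [6, 1, 4, 5, 5], [2, 2, 5, 2, 5], [6, 1, 5, 5, 4]]
C⁴ = [[15, 2, 10, 12, 10], [2, 3, 6, 2, 6], [10, 6, 16, 9, 15], [12, 2, 9, 10, 9], [10, 6, 15, 9, 16]]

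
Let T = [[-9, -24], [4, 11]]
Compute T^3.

tr T = 2 and det T = -3, so the characteristic polynomial is λ² − (2)λ + (-3) with roots -1 and 3.
Eigenvectors give P = [[-3, -2], [1, 1]] with P⁻¹ = [[-1, -2], [1, 3]], and T = P·diag(-1, 3)·P⁻¹.
Then T^3 = P·diag(-1, 27)·P⁻¹ = [[3, -54], [-1, 27]] · [[-1, -2], [1, 3]] = [[-57, -168], [28, 83]].

[[-57, -168], [28, 83]]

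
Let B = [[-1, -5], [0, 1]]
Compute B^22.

[[1, 0], [0, 1]]

B² = I (check: tr B = 0 and det B = -1), so B^22 = I since 22 is even.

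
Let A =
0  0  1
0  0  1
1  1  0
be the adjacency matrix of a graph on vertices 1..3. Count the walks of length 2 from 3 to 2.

0

The number of length-2 walks from vertex 3 to vertex 2 is entry (3,2) of A^2, where A is the adjacency matrix.
A^2 = [[1, 1, 0], [1, 1, 0], [0, 0, 2]]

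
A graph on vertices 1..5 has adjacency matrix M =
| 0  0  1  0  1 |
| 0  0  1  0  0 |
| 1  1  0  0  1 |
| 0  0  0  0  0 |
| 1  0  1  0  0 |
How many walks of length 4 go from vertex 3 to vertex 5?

The number of length-4 walks from vertex 3 to vertex 5 is entry (3,5) of M⁴, where M is the adjacency matrix.
M² = [[2, 1, 1, 0, 1], [1, 1, 0, 0, 1], [1, 0, 3, 0, 1], [0, 0, 0, 0, 0], [1, 1, 1, 0, 2]]
M³ = [[2, 1, 4, 0, 3], [1, 0, 3, 0, 1], [4, 3, 2, 0, 4], [0, 0, 0, 0, 0], [3, 1, 4, 0, 2]]
M⁴ = [[7, 4, 6, 0, 6], [4, 3, 2, 0, 4], [6, 2, 11, 0, 6], [0, 0, 0, 0, 0], [6, 4, 6, 0, 7]]

6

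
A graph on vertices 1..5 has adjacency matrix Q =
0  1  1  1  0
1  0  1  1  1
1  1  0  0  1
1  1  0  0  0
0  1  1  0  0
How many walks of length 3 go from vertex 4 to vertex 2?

6

The number of length-3 walks from vertex 4 to vertex 2 is entry (4,2) of Q^3, where Q is the adjacency matrix.
Q^2 = [[3, 2, 1, 1, 2], [2, 4, 2, 1, 1], [1, 2, 3, 2, 1], [1, 1, 2, 2, 1], [2, 1, 1, 1, 2]]
Q^3 = [[4, 7, 7, 5, 3], [7, 6, 7, 6, 6], [7, 7, 4, 3, 5], [5, 6, 3, 2, 3], [3, 6, 5, 3, 2]]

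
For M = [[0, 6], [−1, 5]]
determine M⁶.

tr M = 5 and det M = 6, so the characteristic polynomial is λ² − (5)λ + (6) with roots 3 and 2.
Eigenvectors give P = [[−2, −3], [−1, −1]] with P⁻¹ = [[1, −3], [−1, 2]], and M = P·diag(3, 2)·P⁻¹.
Then M⁶ = P·diag(729, 64)·P⁻¹ = [[−1458, −192], [−729, −64]] · [[1, −3], [−1, 2]] = [[−1266, 3990], [−665, 2059]].

[[−1266, 3990], [−665, 2059]]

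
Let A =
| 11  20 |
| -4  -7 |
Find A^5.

tr A = 4 and det A = 3, so the characteristic polynomial is λ² − (4)λ + (3) with roots 3 and 1.
Eigenvectors give P = [[-5, 2], [2, -1]] with P⁻¹ = [[-1, -2], [-2, -5]], and A = P·diag(3, 1)·P⁻¹.
Then A^5 = P·diag(243, 1)·P⁻¹ = [[-1215, 2], [486, -1]] · [[-1, -2], [-2, -5]] = [[1211, 2420], [-484, -967]].

[[1211, 2420], [-484, -967]]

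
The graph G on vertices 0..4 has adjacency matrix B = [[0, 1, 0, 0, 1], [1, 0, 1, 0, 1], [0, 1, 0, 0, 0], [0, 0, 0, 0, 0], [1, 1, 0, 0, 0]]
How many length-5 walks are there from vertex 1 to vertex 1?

14

The number of length-5 walks from vertex 1 to vertex 1 is entry (1,1) of B^5, where B is the adjacency matrix.
B^2 = [[2, 1, 1, 0, 1], [1, 3, 0, 0, 1], [1, 0, 1, 0, 1], [0, 0, 0, 0, 0], [1, 1, 1, 0, 2]]
B^3 = [[2, 4, 1, 0, 3], [4, 2, 3, 0, 4], [1, 3, 0, 0, 1], [0, 0, 0, 0, 0], [3, 4, 1, 0, 2]]
B^4 = [[7, 6, 4, 0, 6], [6, 11, 2, 0, 6], [4, 2, 3, 0, 4], [0, 0, 0, 0, 0], [6, 6, 4, 0, 7]]
B^5 = [[12, 17, 6, 0, 13], [17, 14, 11, 0, 17], [6, 11, 2, 0, 6], [0, 0, 0, 0, 0], [13, 17, 6, 0, 12]]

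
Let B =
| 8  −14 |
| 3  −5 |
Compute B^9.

tr B = 3 and det B = 2, so the characteristic polynomial is λ² − (3)λ + (2) with roots 1 and 2.
Eigenvectors give P = [[2, 7], [1, 3]] with P⁻¹ = [[−3, 7], [1, −2]], and B = P·diag(1, 2)·P⁻¹.
Then B^9 = P·diag(1, 512)·P⁻¹ = [[2, 3584], [1, 1536]] · [[−3, 7], [1, −2]] = [[3578, −7154], [1533, −3065]].

[[3578, −7154], [1533, −3065]]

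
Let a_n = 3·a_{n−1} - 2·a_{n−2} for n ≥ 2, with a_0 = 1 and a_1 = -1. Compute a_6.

With companion matrix C = [[3, -2], [1, 0]], [a_n, a_{n−1}]ᵀ = C·[a_{n−1}, a_{n−2}]ᵀ, so [a_6, a_5]ᵀ = C⁵·[a_1, a_0]ᵀ.
C⁵ = [[63, -62], [31, -30]], giving [a_6, a_5]ᵀ = [[-125], [-61]].

-125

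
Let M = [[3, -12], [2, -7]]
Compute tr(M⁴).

tr M = -4 and det M = 3, so the characteristic polynomial is λ² − (-4)λ + (3) with roots -1 and -3.
Eigenvectors give P = [[3, 2], [1, 1]] with P⁻¹ = [[1, -2], [-1, 3]], and M = P·diag(-1, -3)·P⁻¹.
Then M⁴ = P·diag(1, 81)·P⁻¹ = [[3, 162], [1, 81]] · [[1, -2], [-1, 3]] = [[-159, 480], [-80, 241]].

82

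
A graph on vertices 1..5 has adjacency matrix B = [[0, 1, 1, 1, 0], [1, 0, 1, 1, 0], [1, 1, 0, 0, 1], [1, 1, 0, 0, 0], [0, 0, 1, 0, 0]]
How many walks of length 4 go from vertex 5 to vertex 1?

6

The number of length-4 walks from vertex 5 to vertex 1 is entry (5,1) of B⁴, where B is the adjacency matrix.
B² = [[3, 2, 1, 1, 1], [2, 3, 1, 1, 1], [1, 1, 3, 2, 0], [1, 1, 2, 2, 0], [1, 1, 0, 0, 1]]
B³ = [[4, 5, 6, 5, 1], [5, 4, 6, 5, 1], [6, 6, 2, 2, 3], [5, 5, 2, 2, 2], [1, 1, 3, 2, 0]]
B⁴ = [[16, 15, 10, 9, 6], [15, 16, 10, 9, 6], [10, 10, 15, 12, 2], [9, 9, 12, 10, 2], [6, 6, 2, 2, 3]]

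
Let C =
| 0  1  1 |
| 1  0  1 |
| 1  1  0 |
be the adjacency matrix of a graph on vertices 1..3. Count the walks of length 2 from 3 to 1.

The number of length-2 walks from vertex 3 to vertex 1 is entry (3,1) of C^2, where C is the adjacency matrix.
C^2 = [[2, 1, 1], [1, 2, 1], [1, 1, 2]]

1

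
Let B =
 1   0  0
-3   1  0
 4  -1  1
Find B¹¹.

B = I + N where N = [[0, 0, 0], [-3, 0, 0], [4, -1, 0]] is strictly lower-triangular, so N³ = 0.
(I + N)¹¹ = I + 11·N + 55·N² = [[1, 0, 0], [-33, 1, 0], [209, -11, 1]].

[[1, 0, 0], [-33, 1, 0], [209, -11, 1]]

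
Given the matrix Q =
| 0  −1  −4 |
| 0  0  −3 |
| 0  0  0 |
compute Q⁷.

Q is strictly triangular, hence nilpotent: Q³ = 0, so Q⁷ = 0.

[[0, 0, 0], [0, 0, 0], [0, 0, 0]]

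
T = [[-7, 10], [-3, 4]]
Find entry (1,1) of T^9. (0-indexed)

2554

tr T = -3 and det T = 2, so the characteristic polynomial is λ² − (-3)λ + (2) with roots -2 and -1.
Eigenvectors give P = [[2, -5], [1, -3]] with P⁻¹ = [[3, -5], [1, -2]], and T = P·diag(-2, -1)·P⁻¹.
Then T^9 = P·diag(-512, -1)·P⁻¹ = [[-1024, 5], [-512, 3]] · [[3, -5], [1, -2]] = [[-3067, 5110], [-1533, 2554]].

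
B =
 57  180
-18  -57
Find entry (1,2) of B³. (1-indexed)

1620

tr B = 0 and det B = -9, so the characteristic polynomial is λ² − (0)λ + (-9) with roots 3 and -3.
Eigenvectors give P = [[10, -3], [-3, 1]] with P⁻¹ = [[1, 3], [3, 10]], and B = P·diag(3, -3)·P⁻¹.
Then B³ = P·diag(27, -27)·P⁻¹ = [[270, 81], [-81, -27]] · [[1, 3], [3, 10]] = [[513, 1620], [-162, -513]].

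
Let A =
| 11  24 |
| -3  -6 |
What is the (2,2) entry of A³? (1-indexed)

-144

tr A = 5 and det A = 6, so the characteristic polynomial is λ² − (5)λ + (6) with roots 2 and 3.
Eigenvectors give P = [[-8, -3], [3, 1]] with P⁻¹ = [[1, 3], [-3, -8]], and A = P·diag(2, 3)·P⁻¹.
Then A³ = P·diag(8, 27)·P⁻¹ = [[-64, -81], [24, 27]] · [[1, 3], [-3, -8]] = [[179, 456], [-57, -144]].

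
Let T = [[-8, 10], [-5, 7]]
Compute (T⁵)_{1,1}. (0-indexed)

307

tr T = -1 and det T = -6, so the characteristic polynomial is λ² − (-1)λ + (-6) with roots -3 and 2.
Eigenvectors give P = [[2, 1], [1, 1]] with P⁻¹ = [[1, -1], [-1, 2]], and T = P·diag(-3, 2)·P⁻¹.
Then T⁵ = P·diag(-243, 32)·P⁻¹ = [[-486, 32], [-243, 32]] · [[1, -1], [-1, 2]] = [[-518, 550], [-275, 307]].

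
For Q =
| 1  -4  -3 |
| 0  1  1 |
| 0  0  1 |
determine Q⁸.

Q = I + N where N = [[0, -4, -3], [0, 0, 1], [0, 0, 0]] is strictly upper-triangular, so N³ = 0.
(I + N)⁸ = I + 8·N + 28·N² = [[1, -32, -136], [0, 1, 8], [0, 0, 1]].

[[1, -32, -136], [0, 1, 8], [0, 0, 1]]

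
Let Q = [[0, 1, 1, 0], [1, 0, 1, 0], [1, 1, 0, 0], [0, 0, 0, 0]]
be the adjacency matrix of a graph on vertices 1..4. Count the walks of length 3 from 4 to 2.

The number of length-3 walks from vertex 4 to vertex 2 is entry (4,2) of Q³, where Q is the adjacency matrix.
Q² = [[2, 1, 1, 0], [1, 2, 1, 0], [1, 1, 2, 0], [0, 0, 0, 0]]
Q³ = [[2, 3, 3, 0], [3, 2, 3, 0], [3, 3, 2, 0], [0, 0, 0, 0]]

0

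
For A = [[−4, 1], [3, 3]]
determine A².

[[19, −1], [−3, 12]]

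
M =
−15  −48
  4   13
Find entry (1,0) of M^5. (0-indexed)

244

tr M = −2 and det M = −3, so the characteristic polynomial is λ² − (−2)λ + (−3) with roots 1 and −3.
Eigenvectors give P = [[3, −4], [−1, 1]] with P⁻¹ = [[−1, −4], [−1, −3]], and M = P·diag(1, −3)·P⁻¹.
Then M^5 = P·diag(1, −243)·P⁻¹ = [[3, 972], [−1, −243]] · [[−1, −4], [−1, −3]] = [[−975, −2928], [244, 733]].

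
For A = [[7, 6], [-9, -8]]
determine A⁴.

tr A = -1 and det A = -2, so the characteristic polynomial is λ² − (-1)λ + (-2) with roots 1 and -2.
Eigenvectors give P = [[-1, -2], [1, 3]] with P⁻¹ = [[-3, -2], [1, 1]], and A = P·diag(1, -2)·P⁻¹.
Then A⁴ = P·diag(1, 16)·P⁻¹ = [[-1, -32], [1, 48]] · [[-3, -2], [1, 1]] = [[-29, -30], [45, 46]].

[[-29, -30], [45, 46]]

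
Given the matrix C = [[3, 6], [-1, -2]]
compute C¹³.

C² = C (a projection; rank 1, trace 1), so C¹³ = C.

[[3, 6], [-1, -2]]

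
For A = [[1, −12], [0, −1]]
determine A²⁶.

[[1, 0], [0, 1]]

A² = I (check: tr A = 0 and det A = −1), so A²⁶ = I since 26 is even.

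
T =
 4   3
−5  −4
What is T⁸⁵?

[[4, 3], [−5, −4]]

T² = I (check: tr T = 0 and det T = −1), so T⁸⁵ = T since 85 is odd.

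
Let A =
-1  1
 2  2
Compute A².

[[3, 1], [2, 6]]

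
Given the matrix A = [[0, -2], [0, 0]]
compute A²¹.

[[0, 0], [0, 0]]

A is strictly triangular, hence nilpotent: A² = 0, so A²¹ = 0.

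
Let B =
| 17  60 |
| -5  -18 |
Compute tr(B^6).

793

tr B = -1 and det B = -6, so the characteristic polynomial is λ² − (-1)λ + (-6) with roots 2 and -3.
Eigenvectors give P = [[-4, -3], [1, 1]] with P⁻¹ = [[-1, -3], [1, 4]], and B = P·diag(2, -3)·P⁻¹.
Then B^6 = P·diag(64, 729)·P⁻¹ = [[-256, -2187], [64, 729]] · [[-1, -3], [1, 4]] = [[-1931, -7980], [665, 2724]].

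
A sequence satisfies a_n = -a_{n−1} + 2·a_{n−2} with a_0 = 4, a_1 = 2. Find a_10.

With companion matrix B = [[-1, 2], [1, 0]], [a_n, a_{n−1}]ᵀ = B·[a_{n−1}, a_{n−2}]ᵀ, so [a_10, a_9]ᵀ = B^9·[a_1, a_0]ᵀ.
B^9 = [[-341, 342], [171, -170]], giving [a_10, a_9]ᵀ = [[686], [-338]].

686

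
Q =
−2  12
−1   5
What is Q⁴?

tr Q = 3 and det Q = 2, so the characteristic polynomial is λ² − (3)λ + (2) with roots 2 and 1.
Eigenvectors give P = [[−3, −4], [−1, −1]] with P⁻¹ = [[1, −4], [−1, 3]], and Q = P·diag(2, 1)·P⁻¹.
Then Q⁴ = P·diag(16, 1)·P⁻¹ = [[−48, −4], [−16, −1]] · [[1, −4], [−1, 3]] = [[−44, 180], [−15, 61]].

[[−44, 180], [−15, 61]]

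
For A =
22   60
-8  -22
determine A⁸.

tr A = 0 and det A = -4, so the characteristic polynomial is λ² − (0)λ + (-4) with roots -2 and 2.
Eigenvectors give P = [[5, 3], [-2, -1]] with P⁻¹ = [[-1, -3], [2, 5]], and A = P·diag(-2, 2)·P⁻¹.
Then A⁸ = P·diag(256, 256)·P⁻¹ = [[1280, 768], [-512, -256]] · [[-1, -3], [2, 5]] = [[256, 0], [0, 256]].

[[256, 0], [0, 256]]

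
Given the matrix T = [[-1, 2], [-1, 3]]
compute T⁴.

[[-7, 24], [-12, 41]]

T² = [[-1, 4], [-2, 7]]
T³ = [[-3, 10], [-5, 17]]
T⁴ = [[-7, 24], [-12, 41]]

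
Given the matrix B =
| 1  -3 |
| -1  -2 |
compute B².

[[4, 3], [1, 7]]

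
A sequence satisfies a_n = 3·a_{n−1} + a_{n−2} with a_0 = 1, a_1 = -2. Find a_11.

-240125

With companion matrix B = [[3, 1], [1, 0]], [a_n, a_{n−1}]ᵀ = B·[a_{n−1}, a_{n−2}]ᵀ, so [a_11, a_10]ᵀ = B¹⁰·[a_1, a_0]ᵀ.
B¹⁰ = [[141481, 42837], [42837, 12970]], giving [a_11, a_10]ᵀ = [[-240125], [-72704]].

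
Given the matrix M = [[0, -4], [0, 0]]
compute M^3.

[[0, 0], [0, 0]]

M is strictly triangular, hence nilpotent: M^2 = 0, so M^3 = 0.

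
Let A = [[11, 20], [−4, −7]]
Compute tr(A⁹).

19684

tr A = 4 and det A = 3, so the characteristic polynomial is λ² − (4)λ + (3) with roots 3 and 1.
Eigenvectors give P = [[5, −2], [−2, 1]] with P⁻¹ = [[1, 2], [2, 5]], and A = P·diag(3, 1)·P⁻¹.
Then A⁹ = P·diag(19683, 1)·P⁻¹ = [[98415, −2], [−39366, 1]] · [[1, 2], [2, 5]] = [[98411, 196820], [−39364, −78727]].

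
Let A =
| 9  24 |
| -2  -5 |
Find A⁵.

[[969, 2904], [-242, -725]]

tr A = 4 and det A = 3, so the characteristic polynomial is λ² − (4)λ + (3) with roots 1 and 3.
Eigenvectors give P = [[3, 4], [-1, -1]] with P⁻¹ = [[-1, -4], [1, 3]], and A = P·diag(1, 3)·P⁻¹.
Then A⁵ = P·diag(1, 243)·P⁻¹ = [[3, 972], [-1, -243]] · [[-1, -4], [1, 3]] = [[969, 2904], [-242, -725]].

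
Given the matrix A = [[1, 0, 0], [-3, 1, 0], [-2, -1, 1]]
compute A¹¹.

A = I + N where N = [[0, 0, 0], [-3, 0, 0], [-2, -1, 0]] is strictly lower-triangular, so N³ = 0.
(I + N)¹¹ = I + 11·N + 55·N² = [[1, 0, 0], [-33, 1, 0], [143, -11, 1]].

[[1, 0, 0], [-33, 1, 0], [143, -11, 1]]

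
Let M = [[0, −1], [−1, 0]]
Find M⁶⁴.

M² = I (check: tr M = 0 and det M = −1), so M⁶⁴ = I since 64 is even.

[[1, 0], [0, 1]]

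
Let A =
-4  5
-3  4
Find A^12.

[[1, 0], [0, 1]]

A² = I (check: tr A = 0 and det A = -1), so A^12 = I since 12 is even.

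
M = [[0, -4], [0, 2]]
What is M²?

[[0, -8], [0, 4]]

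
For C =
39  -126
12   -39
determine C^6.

tr C = 0 and det C = -9, so the characteristic polynomial is λ² − (0)λ + (-9) with roots -3 and 3.
Eigenvectors give P = [[3, 7], [1, 2]] with P⁻¹ = [[-2, 7], [1, -3]], and C = P·diag(-3, 3)·P⁻¹.
Then C^6 = P·diag(729, 729)·P⁻¹ = [[2187, 5103], [729, 1458]] · [[-2, 7], [1, -3]] = [[729, 0], [0, 729]].

[[729, 0], [0, 729]]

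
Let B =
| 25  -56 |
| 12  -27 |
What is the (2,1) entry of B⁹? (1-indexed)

tr B = -2 and det B = -3, so the characteristic polynomial is λ² − (-2)λ + (-3) with roots -3 and 1.
Eigenvectors give P = [[2, 7], [1, 3]] with P⁻¹ = [[-3, 7], [1, -2]], and B = P·diag(-3, 1)·P⁻¹.
Then B⁹ = P·diag(-19683, 1)·P⁻¹ = [[-39366, 7], [-19683, 3]] · [[-3, 7], [1, -2]] = [[118105, -275576], [59052, -137787]].

59052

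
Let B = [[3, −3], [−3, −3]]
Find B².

[[18, 0], [0, 18]]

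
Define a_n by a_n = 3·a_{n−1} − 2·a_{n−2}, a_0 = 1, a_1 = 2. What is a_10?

1024

With companion matrix T = [[3, −2], [1, 0]], [a_n, a_{n−1}]ᵀ = T·[a_{n−1}, a_{n−2}]ᵀ, so [a_10, a_9]ᵀ = T^9·[a_1, a_0]ᵀ.
T^9 = [[1023, −1022], [511, −510]], giving [a_10, a_9]ᵀ = [[1024], [512]].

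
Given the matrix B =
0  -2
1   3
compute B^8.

tr B = 3 and det B = 2, so the characteristic polynomial is λ² − (3)λ + (2) with roots 2 and 1.
Eigenvectors give P = [[-1, -2], [1, 1]] with P⁻¹ = [[1, 2], [-1, -1]], and B = P·diag(2, 1)·P⁻¹.
Then B^8 = P·diag(256, 1)·P⁻¹ = [[-256, -2], [256, 1]] · [[1, 2], [-1, -1]] = [[-254, -510], [255, 511]].

[[-254, -510], [255, 511]]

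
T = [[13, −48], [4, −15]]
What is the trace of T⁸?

6562

tr T = −2 and det T = −3, so the characteristic polynomial is λ² − (−2)λ + (−3) with roots −3 and 1.
Eigenvectors give P = [[3, 4], [1, 1]] with P⁻¹ = [[−1, 4], [1, −3]], and T = P·diag(−3, 1)·P⁻¹.
Then T⁸ = P·diag(6561, 1)·P⁻¹ = [[19683, 4], [6561, 1]] · [[−1, 4], [1, −3]] = [[−19679, 78720], [−6560, 26241]].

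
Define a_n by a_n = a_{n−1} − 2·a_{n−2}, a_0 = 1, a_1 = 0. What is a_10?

With companion matrix M = [[1, −2], [1, 0]], [a_n, a_{n−1}]ᵀ = M·[a_{n−1}, a_{n−2}]ᵀ, so [a_10, a_9]ᵀ = M⁹·[a_1, a_0]ᵀ.
M⁹ = [[−11, 34], [−17, 6]], giving [a_10, a_9]ᵀ = [[34], [6]].

34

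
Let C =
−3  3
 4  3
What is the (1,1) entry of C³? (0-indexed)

C² = [[21, 0], [0, 21]]
C³ = [[−63, 63], [84, 63]]

63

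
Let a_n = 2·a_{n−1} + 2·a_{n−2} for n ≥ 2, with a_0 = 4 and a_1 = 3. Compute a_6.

712

With companion matrix B = [[2, 2], [1, 0]], [a_n, a_{n−1}]ᵀ = B·[a_{n−1}, a_{n−2}]ᵀ, so [a_6, a_5]ᵀ = B⁵·[a_1, a_0]ᵀ.
B⁵ = [[120, 88], [44, 32]], giving [a_6, a_5]ᵀ = [[712], [260]].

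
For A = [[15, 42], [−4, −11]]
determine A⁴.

tr A = 4 and det A = 3, so the characteristic polynomial is λ² − (4)λ + (3) with roots 1 and 3.
Eigenvectors give P = [[−3, 7], [1, −2]] with P⁻¹ = [[2, 7], [1, 3]], and A = P·diag(1, 3)·P⁻¹.
Then A⁴ = P·diag(1, 81)·P⁻¹ = [[−3, 567], [1, −162]] · [[2, 7], [1, 3]] = [[561, 1680], [−160, −479]].

[[561, 1680], [−160, −479]]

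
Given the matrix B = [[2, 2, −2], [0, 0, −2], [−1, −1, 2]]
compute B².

[[6, 6, −12], [2, 2, −4], [−4, −4, 8]]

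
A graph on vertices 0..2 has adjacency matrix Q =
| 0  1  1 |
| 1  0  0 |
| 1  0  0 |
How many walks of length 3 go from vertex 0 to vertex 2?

2

The number of length-3 walks from vertex 0 to vertex 2 is entry (0,2) of Q^3, where Q is the adjacency matrix.
Q^2 = [[2, 0, 0], [0, 1, 1], [0, 1, 1]]
Q^3 = [[0, 2, 2], [2, 0, 0], [2, 0, 0]]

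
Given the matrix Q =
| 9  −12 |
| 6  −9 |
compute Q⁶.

[[729, 0], [0, 729]]

tr Q = 0 and det Q = −9, so the characteristic polynomial is λ² − (0)λ + (−9) with roots 3 and −3.
Eigenvectors give P = [[−2, −1], [−1, −1]] with P⁻¹ = [[−1, 1], [1, −2]], and Q = P·diag(3, −3)·P⁻¹.
Then Q⁶ = P·diag(729, 729)·P⁻¹ = [[−1458, −729], [−729, −729]] · [[−1, 1], [1, −2]] = [[729, 0], [0, 729]].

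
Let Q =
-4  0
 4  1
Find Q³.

[[-64, 0], [52, 1]]

Q² = [[16, 0], [-12, 1]]
Q³ = [[-64, 0], [52, 1]]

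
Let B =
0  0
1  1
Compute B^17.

B² = B (a projection; rank 1, trace 1), so B^17 = B.

[[0, 0], [1, 1]]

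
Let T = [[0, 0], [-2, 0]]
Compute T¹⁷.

[[0, 0], [0, 0]]

T is strictly triangular, hence nilpotent: T² = 0, so T¹⁷ = 0.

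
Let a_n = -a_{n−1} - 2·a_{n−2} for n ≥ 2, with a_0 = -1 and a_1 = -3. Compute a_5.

9

With companion matrix T = [[-1, -2], [1, 0]], [a_n, a_{n−1}]ᵀ = T·[a_{n−1}, a_{n−2}]ᵀ, so [a_5, a_4]ᵀ = T^4·[a_1, a_0]ᵀ.
T^4 = [[-1, -6], [3, 2]], giving [a_5, a_4]ᵀ = [[9], [-11]].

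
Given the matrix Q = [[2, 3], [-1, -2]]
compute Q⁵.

[[2, 3], [-1, -2]]

Q² = I (check: tr Q = 0 and det Q = -1), so Q⁵ = Q since 5 is odd.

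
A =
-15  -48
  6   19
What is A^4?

[[-639, -1920], [240, 721]]

tr A = 4 and det A = 3, so the characteristic polynomial is λ² − (4)λ + (3) with roots 1 and 3.
Eigenvectors give P = [[-3, -8], [1, 3]] with P⁻¹ = [[-3, -8], [1, 3]], and A = P·diag(1, 3)·P⁻¹.
Then A^4 = P·diag(1, 81)·P⁻¹ = [[-3, -648], [1, 243]] · [[-3, -8], [1, 3]] = [[-639, -1920], [240, 721]].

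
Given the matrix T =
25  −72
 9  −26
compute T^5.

tr T = −1 and det T = −2, so the characteristic polynomial is λ² − (−1)λ + (−2) with roots −2 and 1.
Eigenvectors give P = [[−8, 3], [−3, 1]] with P⁻¹ = [[1, −3], [3, −8]], and T = P·diag(−2, 1)·P⁻¹.
Then T^5 = P·diag(−32, 1)·P⁻¹ = [[256, 3], [96, 1]] · [[1, −3], [3, −8]] = [[265, −792], [99, −296]].

[[265, −792], [99, −296]]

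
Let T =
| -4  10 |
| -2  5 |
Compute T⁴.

[[-4, 10], [-2, 5]]

T² = T (a projection; rank 1, trace 1), so T⁴ = T.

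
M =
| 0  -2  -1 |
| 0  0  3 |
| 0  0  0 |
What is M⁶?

[[0, 0, 0], [0, 0, 0], [0, 0, 0]]

M is strictly triangular, hence nilpotent: M³ = 0, so M⁶ = 0.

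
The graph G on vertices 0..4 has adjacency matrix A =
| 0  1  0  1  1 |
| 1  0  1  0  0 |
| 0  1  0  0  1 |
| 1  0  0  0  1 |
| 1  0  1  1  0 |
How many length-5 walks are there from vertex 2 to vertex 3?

The number of length-5 walks from vertex 2 to vertex 3 is entry (2,3) of A⁵, where A is the adjacency matrix.
A² = [[3, 0, 2, 1, 1], [0, 2, 0, 1, 2], [2, 0, 2, 1, 0], [1, 1, 1, 2, 1], [1, 2, 0, 1, 3]]
A³ = [[2, 5, 1, 4, 6], [5, 0, 4, 2, 1], [1, 4, 0, 2, 5], [4, 2, 2, 2, 4], [6, 1, 5, 4, 2]]
A⁴ = [[15, 3, 11, 8, 7], [3, 9, 1, 6, 11], [11, 1, 9, 6, 3], [8, 6, 6, 8, 8], [7, 11, 3, 8, 15]]
A⁵ = [[18, 26, 10, 22, 34], [26, 4, 20, 14, 10], [10, 20, 4, 14, 26], [22, 14, 14, 16, 22], [34, 10, 26, 22, 18]]

14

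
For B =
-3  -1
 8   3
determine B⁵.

[[-3, -1], [8, 3]]

B² = I (check: tr B = 0 and det B = -1), so B⁵ = B since 5 is odd.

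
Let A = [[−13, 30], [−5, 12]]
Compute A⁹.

tr A = −1 and det A = −6, so the characteristic polynomial is λ² − (−1)λ + (−6) with roots 2 and −3.
Eigenvectors give P = [[−2, 3], [−1, 1]] with P⁻¹ = [[1, −3], [1, −2]], and A = P·diag(2, −3)·P⁻¹.
Then A⁹ = P·diag(512, −19683)·P⁻¹ = [[−1024, −59049], [−512, −19683]] · [[1, −3], [1, −2]] = [[−60073, 121170], [−20195, 40902]].

[[−60073, 121170], [−20195, 40902]]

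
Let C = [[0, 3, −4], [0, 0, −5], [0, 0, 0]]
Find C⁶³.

C is strictly triangular, hence nilpotent: C³ = 0, so C⁶³ = 0.

[[0, 0, 0], [0, 0, 0], [0, 0, 0]]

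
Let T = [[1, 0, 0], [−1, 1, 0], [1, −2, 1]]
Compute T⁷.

[[1, 0, 0], [−7, 1, 0], [49, −14, 1]]

T = I + N where N = [[0, 0, 0], [−1, 0, 0], [1, −2, 0]] is strictly lower-triangular, so N³ = 0.
(I + N)⁷ = I + 7·N + 21·N² = [[1, 0, 0], [−7, 1, 0], [49, −14, 1]].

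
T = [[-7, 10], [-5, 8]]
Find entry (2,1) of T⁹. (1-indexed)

-20195

tr T = 1 and det T = -6, so the characteristic polynomial is λ² − (1)λ + (-6) with roots 3 and -2.
Eigenvectors give P = [[1, 2], [1, 1]] with P⁻¹ = [[-1, 2], [1, -1]], and T = P·diag(3, -2)·P⁻¹.
Then T⁹ = P·diag(19683, -512)·P⁻¹ = [[19683, -1024], [19683, -512]] · [[-1, 2], [1, -1]] = [[-20707, 40390], [-20195, 39878]].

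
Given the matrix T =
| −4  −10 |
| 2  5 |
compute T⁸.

T² = T (a projection; rank 1, trace 1), so T⁸ = T.

[[−4, −10], [2, 5]]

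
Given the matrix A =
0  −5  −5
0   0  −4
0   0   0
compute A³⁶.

[[0, 0, 0], [0, 0, 0], [0, 0, 0]]

A is strictly triangular, hence nilpotent: A³ = 0, so A³⁶ = 0.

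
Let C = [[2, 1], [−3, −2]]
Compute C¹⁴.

C² = I (check: tr C = 0 and det C = −1), so C¹⁴ = I since 14 is even.

[[1, 0], [0, 1]]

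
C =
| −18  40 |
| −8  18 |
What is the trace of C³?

0

tr C = 0 and det C = −4, so the characteristic polynomial is λ² − (0)λ + (−4) with roots 2 and −2.
Eigenvectors give P = [[2, −5], [1, −2]] with P⁻¹ = [[−2, 5], [−1, 2]], and C = P·diag(2, −2)·P⁻¹.
Then C³ = P·diag(8, −8)·P⁻¹ = [[16, 40], [8, 16]] · [[−2, 5], [−1, 2]] = [[−72, 160], [−32, 72]].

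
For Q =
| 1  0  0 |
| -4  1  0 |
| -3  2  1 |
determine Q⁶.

[[1, 0, 0], [-24, 1, 0], [-138, 12, 1]]

Q = I + N where N = [[0, 0, 0], [-4, 0, 0], [-3, 2, 0]] is strictly lower-triangular, so N³ = 0.
(I + N)⁶ = I + 6·N + 15·N² = [[1, 0, 0], [-24, 1, 0], [-138, 12, 1]].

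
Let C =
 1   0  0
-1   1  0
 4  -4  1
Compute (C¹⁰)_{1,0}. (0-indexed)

C = I + N where N = [[0, 0, 0], [-1, 0, 0], [4, -4, 0]] is strictly lower-triangular, so N³ = 0.
(I + N)¹⁰ = I + 10·N + 45·N² = [[1, 0, 0], [-10, 1, 0], [220, -40, 1]].

-10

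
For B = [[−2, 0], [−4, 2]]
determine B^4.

[[16, 0], [0, 16]]

B^2 = [[4, 0], [0, 4]]
B^3 = [[−8, 0], [−16, 8]]
B^4 = [[16, 0], [0, 16]]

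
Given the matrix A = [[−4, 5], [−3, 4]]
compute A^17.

A² = I (check: tr A = 0 and det A = −1), so A^17 = A since 17 is odd.

[[−4, 5], [−3, 4]]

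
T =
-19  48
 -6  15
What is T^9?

tr T = -4 and det T = 3, so the characteristic polynomial is λ² − (-4)λ + (3) with roots -3 and -1.
Eigenvectors give P = [[-3, -8], [-1, -3]] with P⁻¹ = [[-3, 8], [1, -3]], and T = P·diag(-3, -1)·P⁻¹.
Then T^9 = P·diag(-19683, -1)·P⁻¹ = [[59049, 8], [19683, 3]] · [[-3, 8], [1, -3]] = [[-177139, 472368], [-59046, 157455]].

[[-177139, 472368], [-59046, 157455]]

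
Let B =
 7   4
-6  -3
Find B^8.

tr B = 4 and det B = 3, so the characteristic polynomial is λ² − (4)λ + (3) with roots 1 and 3.
Eigenvectors give P = [[2, -1], [-3, 1]] with P⁻¹ = [[-1, -1], [-3, -2]], and B = P·diag(1, 3)·P⁻¹.
Then B^8 = P·diag(1, 6561)·P⁻¹ = [[2, -6561], [-3, 6561]] · [[-1, -1], [-3, -2]] = [[19681, 13120], [-19680, -13119]].

[[19681, 13120], [-19680, -13119]]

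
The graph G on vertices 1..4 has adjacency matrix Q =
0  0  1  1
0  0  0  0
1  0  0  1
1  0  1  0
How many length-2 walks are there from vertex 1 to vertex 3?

1

The number of length-2 walks from vertex 1 to vertex 3 is entry (1,3) of Q², where Q is the adjacency matrix.
Q² = [[2, 0, 1, 1], [0, 0, 0, 0], [1, 0, 2, 1], [1, 0, 1, 2]]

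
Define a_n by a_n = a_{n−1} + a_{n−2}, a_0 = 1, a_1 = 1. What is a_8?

34

With companion matrix C = [[1, 1], [1, 0]], [a_n, a_{n−1}]ᵀ = C·[a_{n−1}, a_{n−2}]ᵀ, so [a_8, a_7]ᵀ = C⁷·[a_1, a_0]ᵀ.
C⁷ = [[21, 13], [13, 8]], giving [a_8, a_7]ᵀ = [[34], [21]].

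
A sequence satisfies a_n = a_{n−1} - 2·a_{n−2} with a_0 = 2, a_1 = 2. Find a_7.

With companion matrix A = [[1, -2], [1, 0]], [a_n, a_{n−1}]ᵀ = A·[a_{n−1}, a_{n−2}]ᵀ, so [a_7, a_6]ᵀ = A^6·[a_1, a_0]ᵀ.
A^6 = [[7, -10], [5, 2]], giving [a_7, a_6]ᵀ = [[-6], [14]].

-6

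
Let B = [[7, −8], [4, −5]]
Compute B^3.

tr B = 2 and det B = −3, so the characteristic polynomial is λ² − (2)λ + (−3) with roots 3 and −1.
Eigenvectors give P = [[2, 1], [1, 1]] with P⁻¹ = [[1, −1], [−1, 2]], and B = P·diag(3, −1)·P⁻¹.
Then B^3 = P·diag(27, −1)·P⁻¹ = [[54, −1], [27, −1]] · [[1, −1], [−1, 2]] = [[55, −56], [28, −29]].

[[55, −56], [28, −29]]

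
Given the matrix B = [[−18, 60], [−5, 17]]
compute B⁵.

[[−1068, 3300], [−275, 857]]

tr B = −1 and det B = −6, so the characteristic polynomial is λ² − (−1)λ + (−6) with roots −3 and 2.
Eigenvectors give P = [[−4, 3], [−1, 1]] with P⁻¹ = [[−1, 3], [−1, 4]], and B = P·diag(−3, 2)·P⁻¹.
Then B⁵ = P·diag(−243, 32)·P⁻¹ = [[972, 96], [243, 32]] · [[−1, 3], [−1, 4]] = [[−1068, 3300], [−275, 857]].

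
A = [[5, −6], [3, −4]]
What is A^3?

[[17, −18], [9, −10]]

tr A = 1 and det A = −2, so the characteristic polynomial is λ² − (1)λ + (−2) with roots 2 and −1.
Eigenvectors give P = [[−2, −1], [−1, −1]] with P⁻¹ = [[−1, 1], [1, −2]], and A = P·diag(2, −1)·P⁻¹.
Then A^3 = P·diag(8, −1)·P⁻¹ = [[−16, 1], [−8, 1]] · [[−1, 1], [1, −2]] = [[17, −18], [9, −10]].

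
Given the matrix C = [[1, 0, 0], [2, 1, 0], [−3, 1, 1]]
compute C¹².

C = I + N where N = [[0, 0, 0], [2, 0, 0], [−3, 1, 0]] is strictly lower-triangular, so N³ = 0.
(I + N)¹² = I + 12·N + 66·N² = [[1, 0, 0], [24, 1, 0], [96, 12, 1]].

[[1, 0, 0], [24, 1, 0], [96, 12, 1]]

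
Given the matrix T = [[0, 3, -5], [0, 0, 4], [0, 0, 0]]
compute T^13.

[[0, 0, 0], [0, 0, 0], [0, 0, 0]]

T is strictly triangular, hence nilpotent: T^3 = 0, so T^13 = 0.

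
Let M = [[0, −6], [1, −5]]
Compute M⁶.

tr M = −5 and det M = 6, so the characteristic polynomial is λ² − (−5)λ + (6) with roots −3 and −2.
Eigenvectors give P = [[−2, 3], [−1, 1]] with P⁻¹ = [[1, −3], [1, −2]], and M = P·diag(−3, −2)·P⁻¹.
Then M⁶ = P·diag(729, 64)·P⁻¹ = [[−1458, 192], [−729, 64]] · [[1, −3], [1, −2]] = [[−1266, 3990], [−665, 2059]].

[[−1266, 3990], [−665, 2059]]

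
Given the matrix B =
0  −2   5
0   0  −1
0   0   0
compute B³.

[[0, 0, 0], [0, 0, 0], [0, 0, 0]]

B is strictly triangular, hence nilpotent: B³ = 0, so B³ = 0.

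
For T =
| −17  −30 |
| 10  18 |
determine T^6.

tr T = 1 and det T = −6, so the characteristic polynomial is λ² − (1)λ + (−6) with roots 3 and −2.
Eigenvectors give P = [[3, 2], [−2, −1]] with P⁻¹ = [[−1, −2], [2, 3]], and T = P·diag(3, −2)·P⁻¹.
Then T^6 = P·diag(729, 64)·P⁻¹ = [[2187, 128], [−1458, −64]] · [[−1, −2], [2, 3]] = [[−1931, −3990], [1330, 2724]].

[[−1931, −3990], [1330, 2724]]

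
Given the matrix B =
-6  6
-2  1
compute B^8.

[[25476, -37830], [12610, -18659]]

tr B = -5 and det B = 6, so the characteristic polynomial is λ² − (-5)λ + (6) with roots -2 and -3.
Eigenvectors give P = [[-3, 2], [-2, 1]] with P⁻¹ = [[1, -2], [2, -3]], and B = P·diag(-2, -3)·P⁻¹.
Then B^8 = P·diag(256, 6561)·P⁻¹ = [[-768, 13122], [-512, 6561]] · [[1, -2], [2, -3]] = [[25476, -37830], [12610, -18659]].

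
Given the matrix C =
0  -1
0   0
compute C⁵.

C is strictly triangular, hence nilpotent: C² = 0, so C⁵ = 0.

[[0, 0], [0, 0]]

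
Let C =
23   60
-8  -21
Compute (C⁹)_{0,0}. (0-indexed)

tr C = 2 and det C = -3, so the characteristic polynomial is λ² − (2)λ + (-3) with roots 3 and -1.
Eigenvectors give P = [[-3, -5], [1, 2]] with P⁻¹ = [[-2, -5], [1, 3]], and C = P·diag(3, -1)·P⁻¹.
Then C⁹ = P·diag(19683, -1)·P⁻¹ = [[-59049, 5], [19683, -2]] · [[-2, -5], [1, 3]] = [[118103, 295260], [-39368, -98421]].

118103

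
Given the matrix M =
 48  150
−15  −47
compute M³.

[[342, 1050], [−105, −323]]

tr M = 1 and det M = −6, so the characteristic polynomial is λ² − (1)λ + (−6) with roots 3 and −2.
Eigenvectors give P = [[−10, −3], [3, 1]] with P⁻¹ = [[−1, −3], [3, 10]], and M = P·diag(3, −2)·P⁻¹.
Then M³ = P·diag(27, −8)·P⁻¹ = [[−270, 24], [81, −8]] · [[−1, −3], [3, 10]] = [[342, 1050], [−105, −323]].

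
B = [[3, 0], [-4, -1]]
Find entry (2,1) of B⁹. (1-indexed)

tr B = 2 and det B = -3, so the characteristic polynomial is λ² − (2)λ + (-3) with roots 3 and -1.
Eigenvectors give P = [[-1, 0], [1, 1]] with P⁻¹ = [[-1, 0], [1, 1]], and B = P·diag(3, -1)·P⁻¹.
Then B⁹ = P·diag(19683, -1)·P⁻¹ = [[-19683, 0], [19683, -1]] · [[-1, 0], [1, 1]] = [[19683, 0], [-19684, -1]].

-19684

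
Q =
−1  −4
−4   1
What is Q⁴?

Q² = [[17, 0], [0, 17]]
Q³ = [[−17, −68], [−68, 17]]
Q⁴ = [[289, 0], [0, 289]]

[[289, 0], [0, 289]]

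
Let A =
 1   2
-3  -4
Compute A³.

[[13, 14], [-21, -22]]

tr A = -3 and det A = 2, so the characteristic polynomial is λ² − (-3)λ + (2) with roots -2 and -1.
Eigenvectors give P = [[2, 1], [-3, -1]] with P⁻¹ = [[-1, -1], [3, 2]], and A = P·diag(-2, -1)·P⁻¹.
Then A³ = P·diag(-8, -1)·P⁻¹ = [[-16, -1], [24, 1]] · [[-1, -1], [3, 2]] = [[13, 14], [-21, -22]].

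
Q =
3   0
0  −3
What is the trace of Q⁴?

Q² = [[9, 0], [0, 9]]
Q³ = [[27, 0], [0, −27]]
Q⁴ = [[81, 0], [0, 81]]

162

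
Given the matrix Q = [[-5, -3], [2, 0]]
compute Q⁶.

tr Q = -5 and det Q = 6, so the characteristic polynomial is λ² − (-5)λ + (6) with roots -3 and -2.
Eigenvectors give P = [[3, 1], [-2, -1]] with P⁻¹ = [[1, 1], [-2, -3]], and Q = P·diag(-3, -2)·P⁻¹.
Then Q⁶ = P·diag(729, 64)·P⁻¹ = [[2187, 64], [-1458, -64]] · [[1, 1], [-2, -3]] = [[2059, 1995], [-1330, -1266]].

[[2059, 1995], [-1330, -1266]]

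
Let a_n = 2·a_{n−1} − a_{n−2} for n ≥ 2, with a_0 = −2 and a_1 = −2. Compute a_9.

−2

With companion matrix Q = [[2, −1], [1, 0]], [a_n, a_{n−1}]ᵀ = Q·[a_{n−1}, a_{n−2}]ᵀ, so [a_9, a_8]ᵀ = Q⁸·[a_1, a_0]ᵀ.
Q⁸ = [[9, −8], [8, −7]], giving [a_9, a_8]ᵀ = [[−2], [−2]].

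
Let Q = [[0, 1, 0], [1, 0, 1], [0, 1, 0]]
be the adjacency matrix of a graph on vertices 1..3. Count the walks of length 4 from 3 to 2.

The number of length-4 walks from vertex 3 to vertex 2 is entry (3,2) of Q^4, where Q is the adjacency matrix.
Q^2 = [[1, 0, 1], [0, 2, 0], [1, 0, 1]]
Q^3 = [[0, 2, 0], [2, 0, 2], [0, 2, 0]]
Q^4 = [[2, 0, 2], [0, 4, 0], [2, 0, 2]]

0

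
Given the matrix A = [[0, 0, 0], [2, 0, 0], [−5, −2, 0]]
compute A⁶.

[[0, 0, 0], [0, 0, 0], [0, 0, 0]]

A is strictly triangular, hence nilpotent: A³ = 0, so A⁶ = 0.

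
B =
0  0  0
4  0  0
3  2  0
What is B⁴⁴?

[[0, 0, 0], [0, 0, 0], [0, 0, 0]]

B is strictly triangular, hence nilpotent: B³ = 0, so B⁴⁴ = 0.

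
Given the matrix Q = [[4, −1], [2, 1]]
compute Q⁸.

tr Q = 5 and det Q = 6, so the characteristic polynomial is λ² − (5)λ + (6) with roots 3 and 2.
Eigenvectors give P = [[1, −1], [1, −2]] with P⁻¹ = [[2, −1], [1, −1]], and Q = P·diag(3, 2)·P⁻¹.
Then Q⁸ = P·diag(6561, 256)·P⁻¹ = [[6561, −256], [6561, −512]] · [[2, −1], [1, −1]] = [[12866, −6305], [12610, −6049]].

[[12866, −6305], [12610, −6049]]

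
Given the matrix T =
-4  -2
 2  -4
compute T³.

T² = [[12, 16], [-16, 12]]
T³ = [[-16, -88], [88, -16]]

[[-16, -88], [88, -16]]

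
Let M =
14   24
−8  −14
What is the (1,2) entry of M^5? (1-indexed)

tr M = 0 and det M = −4, so the characteristic polynomial is λ² − (0)λ + (−4) with roots 2 and −2.
Eigenvectors give P = [[2, 3], [−1, −2]] with P⁻¹ = [[2, 3], [−1, −2]], and M = P·diag(2, −2)·P⁻¹.
Then M^5 = P·diag(32, −32)·P⁻¹ = [[64, −96], [−32, 64]] · [[2, 3], [−1, −2]] = [[224, 384], [−128, −224]].

384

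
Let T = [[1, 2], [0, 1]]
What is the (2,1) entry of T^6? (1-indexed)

T = I + N where N = [[0, 2], [0, 0]] is strictly upper-triangular, so N^2 = 0.
(I + N)^6 = I + 6·N = [[1, 12], [0, 1]].

0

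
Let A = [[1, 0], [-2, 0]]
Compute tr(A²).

1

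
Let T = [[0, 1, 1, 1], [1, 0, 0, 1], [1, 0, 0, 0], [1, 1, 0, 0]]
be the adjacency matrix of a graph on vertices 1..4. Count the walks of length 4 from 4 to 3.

4

The number of length-4 walks from vertex 4 to vertex 3 is entry (4,3) of T⁴, where T is the adjacency matrix.
T² = [[3, 1, 0, 1], [1, 2, 1, 1], [0, 1, 1, 1], [1, 1, 1, 2]]
T³ = [[2, 4, 3, 4], [4, 2, 1, 3], [3, 1, 0, 1], [4, 3, 1, 2]]
T⁴ = [[11, 6, 2, 6], [6, 7, 4, 6], [2, 4, 3, 4], [6, 6, 4, 7]]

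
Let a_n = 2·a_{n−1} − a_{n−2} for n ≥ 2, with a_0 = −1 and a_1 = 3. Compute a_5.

With companion matrix T = [[2, −1], [1, 0]], [a_n, a_{n−1}]ᵀ = T·[a_{n−1}, a_{n−2}]ᵀ, so [a_5, a_4]ᵀ = T⁴·[a_1, a_0]ᵀ.
T⁴ = [[5, −4], [4, −3]], giving [a_5, a_4]ᵀ = [[19], [15]].

19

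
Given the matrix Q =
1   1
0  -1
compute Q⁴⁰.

[[1, 0], [0, 1]]

Q² = I (check: tr Q = 0 and det Q = -1), so Q⁴⁰ = I since 40 is even.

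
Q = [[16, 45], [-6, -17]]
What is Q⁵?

tr Q = -1 and det Q = -2, so the characteristic polynomial is λ² − (-1)λ + (-2) with roots -2 and 1.
Eigenvectors give P = [[-5, -3], [2, 1]] with P⁻¹ = [[1, 3], [-2, -5]], and Q = P·diag(-2, 1)·P⁻¹.
Then Q⁵ = P·diag(-32, 1)·P⁻¹ = [[160, -3], [-64, 1]] · [[1, 3], [-2, -5]] = [[166, 495], [-66, -197]].

[[166, 495], [-66, -197]]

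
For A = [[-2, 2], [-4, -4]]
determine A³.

A² = [[-4, -12], [24, 8]]
A³ = [[56, 40], [-80, 16]]

[[56, 40], [-80, 16]]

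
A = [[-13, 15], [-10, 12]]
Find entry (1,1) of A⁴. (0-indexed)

tr A = -1 and det A = -6, so the characteristic polynomial is λ² − (-1)λ + (-6) with roots -3 and 2.
Eigenvectors give P = [[3, 1], [2, 1]] with P⁻¹ = [[1, -1], [-2, 3]], and A = P·diag(-3, 2)·P⁻¹.
Then A⁴ = P·diag(81, 16)·P⁻¹ = [[243, 16], [162, 16]] · [[1, -1], [-2, 3]] = [[211, -195], [130, -114]].

-114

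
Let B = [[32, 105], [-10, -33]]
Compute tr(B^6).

793

tr B = -1 and det B = -6, so the characteristic polynomial is λ² − (-1)λ + (-6) with roots 2 and -3.
Eigenvectors give P = [[7, -3], [-2, 1]] with P⁻¹ = [[1, 3], [2, 7]], and B = P·diag(2, -3)·P⁻¹.
Then B^6 = P·diag(64, 729)·P⁻¹ = [[448, -2187], [-128, 729]] · [[1, 3], [2, 7]] = [[-3926, -13965], [1330, 4719]].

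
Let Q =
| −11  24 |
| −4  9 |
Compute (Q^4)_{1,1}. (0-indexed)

tr Q = −2 and det Q = −3, so the characteristic polynomial is λ² − (−2)λ + (−3) with roots −3 and 1.
Eigenvectors give P = [[3, 2], [1, 1]] with P⁻¹ = [[1, −2], [−1, 3]], and Q = P·diag(−3, 1)·P⁻¹.
Then Q^4 = P·diag(81, 1)·P⁻¹ = [[243, 2], [81, 1]] · [[1, −2], [−1, 3]] = [[241, −480], [80, −159]].

−159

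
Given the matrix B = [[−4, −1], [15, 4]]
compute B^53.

[[−4, −1], [15, 4]]

B² = I (check: tr B = 0 and det B = −1), so B^53 = B since 53 is odd.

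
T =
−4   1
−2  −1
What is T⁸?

tr T = −5 and det T = 6, so the characteristic polynomial is λ² − (−5)λ + (6) with roots −3 and −2.
Eigenvectors give P = [[−1, −1], [−1, −2]] with P⁻¹ = [[−2, 1], [1, −1]], and T = P·diag(−3, −2)·P⁻¹.
Then T⁸ = P·diag(6561, 256)·P⁻¹ = [[−6561, −256], [−6561, −512]] · [[−2, 1], [1, −1]] = [[12866, −6305], [12610, −6049]].

[[12866, −6305], [12610, −6049]]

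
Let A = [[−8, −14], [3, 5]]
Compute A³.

tr A = −3 and det A = 2, so the characteristic polynomial is λ² − (−3)λ + (2) with roots −1 and −2.
Eigenvectors give P = [[2, −7], [−1, 3]] with P⁻¹ = [[−3, −7], [−1, −2]], and A = P·diag(−1, −2)·P⁻¹.
Then A³ = P·diag(−1, −8)·P⁻¹ = [[−2, 56], [1, −24]] · [[−3, −7], [−1, −2]] = [[−50, −98], [21, 41]].

[[−50, −98], [21, 41]]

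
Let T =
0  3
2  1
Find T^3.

[[6, 21], [14, 13]]

T^2 = [[6, 3], [2, 7]]
T^3 = [[6, 21], [14, 13]]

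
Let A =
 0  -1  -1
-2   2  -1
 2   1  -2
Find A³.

[[12, -3, -3], [-6, 18, -3], [6, 3, 6]]

A² = [[0, -3, 3], [-6, 5, 2], [-6, -2, 1]]
A³ = [[12, -3, -3], [-6, 18, -3], [6, 3, 6]]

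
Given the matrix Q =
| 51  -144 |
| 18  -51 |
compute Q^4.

[[81, 0], [0, 81]]

tr Q = 0 and det Q = -9, so the characteristic polynomial is λ² − (0)λ + (-9) with roots -3 and 3.
Eigenvectors give P = [[-8, 3], [-3, 1]] with P⁻¹ = [[1, -3], [3, -8]], and Q = P·diag(-3, 3)·P⁻¹.
Then Q^4 = P·diag(81, 81)·P⁻¹ = [[-648, 243], [-243, 81]] · [[1, -3], [3, -8]] = [[81, 0], [0, 81]].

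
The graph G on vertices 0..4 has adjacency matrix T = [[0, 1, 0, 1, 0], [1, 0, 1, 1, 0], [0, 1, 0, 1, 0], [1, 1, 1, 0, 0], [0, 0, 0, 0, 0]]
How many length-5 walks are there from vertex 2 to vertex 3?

29

The number of length-5 walks from vertex 2 to vertex 3 is entry (2,3) of T^5, where T is the adjacency matrix.
T^2 = [[2, 1, 2, 1, 0], [1, 3, 1, 2, 0], [2, 1, 2, 1, 0], [1, 2, 1, 3, 0], [0, 0, 0, 0, 0]]
T^3 = [[2, 5, 2, 5, 0], [5, 4, 5, 5, 0], [2, 5, 2, 5, 0], [5, 5, 5, 4, 0], [0, 0, 0, 0, 0]]
T^4 = [[10, 9, 10, 9, 0], [9, 15, 9, 14, 0], [10, 9, 10, 9, 0], [9, 14, 9, 15, 0], [0, 0, 0, 0, 0]]
T^5 = [[18, 29, 18, 29, 0], [29, 32, 29, 33, 0], [18, 29, 18, 29, 0], [29, 33, 29, 32, 0], [0, 0, 0, 0, 0]]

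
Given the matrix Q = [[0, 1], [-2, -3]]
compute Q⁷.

tr Q = -3 and det Q = 2, so the characteristic polynomial is λ² − (-3)λ + (2) with roots -2 and -1.
Eigenvectors give P = [[-1, -1], [2, 1]] with P⁻¹ = [[1, 1], [-2, -1]], and Q = P·diag(-2, -1)·P⁻¹.
Then Q⁷ = P·diag(-128, -1)·P⁻¹ = [[128, 1], [-256, -1]] · [[1, 1], [-2, -1]] = [[126, 127], [-254, -255]].

[[126, 127], [-254, -255]]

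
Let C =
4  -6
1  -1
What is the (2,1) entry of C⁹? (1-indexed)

511

tr C = 3 and det C = 2, so the characteristic polynomial is λ² − (3)λ + (2) with roots 1 and 2.
Eigenvectors give P = [[2, -3], [1, -1]] with P⁻¹ = [[-1, 3], [-1, 2]], and C = P·diag(1, 2)·P⁻¹.
Then C⁹ = P·diag(1, 512)·P⁻¹ = [[2, -1536], [1, -512]] · [[-1, 3], [-1, 2]] = [[1534, -3066], [511, -1021]].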